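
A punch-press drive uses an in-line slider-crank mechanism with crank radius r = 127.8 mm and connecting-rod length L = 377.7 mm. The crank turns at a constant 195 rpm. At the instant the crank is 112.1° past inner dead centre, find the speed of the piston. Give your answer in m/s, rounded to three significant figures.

ω = 2π·195/60 = 20.42 rad/s
For an in-line slider-crank, x = r cosθ + √(L² − r² sin²θ), so v = −rω sinθ·[1 + r cosθ/√(L² − r² sin²θ)].
With r = 0.1278 m, L = 0.3777 m, θ = 112.1°: √(L² − r² sin²θ) = 0.35866 m.
v = −0.1278·20.42·0.92653·[1 + 0.1278·-0.37622/0.35866] = -2.0938 m/s.
|v| = 2.0938 m/s.

2.09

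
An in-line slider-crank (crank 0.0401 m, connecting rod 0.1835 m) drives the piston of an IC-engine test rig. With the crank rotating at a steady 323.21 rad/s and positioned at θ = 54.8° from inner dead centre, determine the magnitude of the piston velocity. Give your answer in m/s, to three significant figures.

11.9

ω = 323.2 rad/s
For an in-line slider-crank, x = r cosθ + √(L² − r² sin²θ), so v = −rω sinθ·[1 + r cosθ/√(L² − r² sin²θ)].
With r = 0.0401 m, L = 0.1835 m, θ = 54.8°: √(L² − r² sin²θ) = 0.18055 m.
v = −0.0401·323.2·0.81714·[1 + 0.0401·0.57643/0.18055] = -11.947 m/s.
|v| = 11.947 m/s.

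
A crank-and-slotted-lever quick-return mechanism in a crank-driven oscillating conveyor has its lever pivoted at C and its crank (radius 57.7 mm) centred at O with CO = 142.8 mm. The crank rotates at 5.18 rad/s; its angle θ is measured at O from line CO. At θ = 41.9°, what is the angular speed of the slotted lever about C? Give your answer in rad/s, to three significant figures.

1.36

ω = 5.18 rad/s
Crank pin A relative to C: A = (d + r cosθ, r sinθ); lever angle φ = atan2(r sinθ, d + r cosθ).
Differentiating tanφ: φ̇ = rω(d cosθ + r)/(d² + r² + 2dr cosθ).
d² + r² + 2dr cosθ = |CA|² = 0.0359867 m²;  d cosθ + r = +0.16399 m.
|ω_lever| = |0.0577·5.18·+0.16399| / 0.0359867 = 1.362 rad/s.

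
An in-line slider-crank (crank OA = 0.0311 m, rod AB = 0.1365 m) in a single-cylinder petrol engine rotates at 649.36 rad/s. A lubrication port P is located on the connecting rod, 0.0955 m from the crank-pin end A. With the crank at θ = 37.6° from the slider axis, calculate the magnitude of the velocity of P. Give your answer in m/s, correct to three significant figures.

14.7

ω = 649.4 rad/s.  Crank-pin speed |V_A| = rω = 20.195 m/s, perpendicular to OA.
Rod angle: sinφ = −(r/L) sinθ ⇒ φ = -7.991°; ω_rod = −rω cosθ/√(L²−r²sin²θ) = -118.37 rad/s.
V_P = V_A + ω_rod × AP, with AP = 0.0955 m along the rod.
Components: V_Px = −rω sinθ − a·ω_rod·sinφ = -13.893 m/s;  V_Py = rω cosθ + a·ω_rod·cosφ = +4.806 m/s.
|V_P| = √(V_Px² + V_Py²) = 14.701 m/s.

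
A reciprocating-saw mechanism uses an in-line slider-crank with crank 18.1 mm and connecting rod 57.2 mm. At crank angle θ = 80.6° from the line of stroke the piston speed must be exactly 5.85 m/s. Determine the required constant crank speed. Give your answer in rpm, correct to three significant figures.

For an in-line slider-crank, |v_piston| = rω|sinθ|·[1 + r cosθ/√(L² − r² sin²θ)].
With r = 0.0181 m, L = 0.0572 m, θ = 80.6°: the bracketed kinematic factor |dx/dθ| = 0.018828 m.
ω = v/|dx/dθ| = 5.85/0.018828 = 310.7 rad/s.
N = 60ω/(2π) = 2967 rpm.

2970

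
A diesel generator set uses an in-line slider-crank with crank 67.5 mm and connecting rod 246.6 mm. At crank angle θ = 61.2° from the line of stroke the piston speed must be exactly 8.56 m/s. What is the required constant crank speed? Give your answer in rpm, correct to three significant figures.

1220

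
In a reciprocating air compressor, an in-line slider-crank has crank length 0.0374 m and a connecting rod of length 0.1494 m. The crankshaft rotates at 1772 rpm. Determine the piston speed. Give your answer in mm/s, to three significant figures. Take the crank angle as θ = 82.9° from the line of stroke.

ω = 2π·1772/60 = 185.6 rad/s
For an in-line slider-crank, x = r cosθ + √(L² − r² sin²θ), so v = −rω sinθ·[1 + r cosθ/√(L² − r² sin²θ)].
With r = 0.0374 m, L = 0.1494 m, θ = 82.9°: √(L² − r² sin²θ) = 0.14472 m.
v = −0.0374·185.6·0.99233·[1 + 0.0374·0.12360/0.14472] = -7.1068 m/s.
|v| = 7.1068 m/s = 7106.8 mm/s.

7110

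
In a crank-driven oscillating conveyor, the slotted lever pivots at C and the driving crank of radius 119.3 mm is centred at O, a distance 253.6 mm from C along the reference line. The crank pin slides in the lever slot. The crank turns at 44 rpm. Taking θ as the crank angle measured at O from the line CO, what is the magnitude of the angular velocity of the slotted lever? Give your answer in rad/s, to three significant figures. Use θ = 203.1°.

ω = 4.608 rad/s (from 44 rpm).
Crank pin A relative to C: A = (d + r cosθ, r sinθ); lever angle φ = atan2(r sinθ, d + r cosθ).
Differentiating tanφ: φ̇ = rω(d cosθ + r)/(d² + r² + 2dr cosθ).
d² + r² + 2dr cosθ = |CA|² = 0.022888 m²;  d cosθ + r = -0.11397 m.
|ω_lever| = |0.1193·4.608·-0.11397| / 0.022888 = 2.7371 rad/s.

2.74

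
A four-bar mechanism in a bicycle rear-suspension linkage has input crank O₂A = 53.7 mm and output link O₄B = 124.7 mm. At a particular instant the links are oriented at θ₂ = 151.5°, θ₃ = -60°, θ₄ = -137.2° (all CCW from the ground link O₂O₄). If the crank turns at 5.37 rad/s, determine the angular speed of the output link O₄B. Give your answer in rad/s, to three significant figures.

ω₂ = 5.37 rad/s
Differentiating the loop-closure r₂e^{iθ₂}+r₃e^{iθ₃}=r₁+r₄e^{iθ₄} gives r₂ω₂e^{iθ₂}+r₃ω₃e^{iθ₃}=r₄ω₄e^{iθ₄}.
Eliminating the other unknown: ω₄ = r₂ω₂ sin(θ₂−θ₃) / [r₄ sin(θ₄−θ₃)].
Numerator sine = -0.52250; denominator sine = -0.97515.
Result = 0.0537·5.37·(-0.52250) / (0.1247·(-0.97515)) = +1.2391 rad/s; magnitude 1.2391 rad/s.

1.24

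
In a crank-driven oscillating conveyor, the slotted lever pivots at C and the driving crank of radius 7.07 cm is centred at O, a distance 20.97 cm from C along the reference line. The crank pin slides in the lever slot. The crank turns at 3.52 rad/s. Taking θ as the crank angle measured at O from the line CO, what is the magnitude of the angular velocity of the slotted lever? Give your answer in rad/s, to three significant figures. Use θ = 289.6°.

ω = 3.52 rad/s
Crank pin A relative to C: A = (d + r cosθ, r sinθ); lever angle φ = atan2(r sinθ, d + r cosθ).
Differentiating tanφ: φ̇ = rω(d cosθ + r)/(d² + r² + 2dr cosθ).
d² + r² + 2dr cosθ = |CA|² = 0.0589192 m²;  d cosθ + r = +0.14104 m.
|ω_lever| = |0.0707·3.52·+0.14104| / 0.0589192 = 0.59574 rad/s.

0.596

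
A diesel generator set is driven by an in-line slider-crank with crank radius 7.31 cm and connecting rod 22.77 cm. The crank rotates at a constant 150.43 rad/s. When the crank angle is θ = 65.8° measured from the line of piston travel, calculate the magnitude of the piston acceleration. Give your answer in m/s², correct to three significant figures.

318

ω = 150.4 rad/s
x(θ) = r cosθ + √(L² − r² sin²θ); with ω constant, a = ω²·d²x/dθ².
d²x/dθ² = −r cosθ − r²(cos2θ)/√u − r⁴ sin²2θ/(4u^{3/2}),  u = L² − r² sin²θ = 0.0474016 m².
Substituting r = 0.0731 m, L = 0.2277 m, θ = 65.8°: d²x/dθ² = -0.014057 m.
a = ω²·d²x/dθ² = (150.4)²·(-0.014057) = -318.1 m/s²;  |a| = 318.1 m/s².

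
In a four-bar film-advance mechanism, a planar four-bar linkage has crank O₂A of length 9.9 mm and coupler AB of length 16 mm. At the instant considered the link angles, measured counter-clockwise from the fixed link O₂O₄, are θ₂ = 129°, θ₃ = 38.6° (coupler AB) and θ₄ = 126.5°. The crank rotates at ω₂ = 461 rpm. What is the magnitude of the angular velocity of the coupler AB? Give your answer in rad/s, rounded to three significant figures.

1.30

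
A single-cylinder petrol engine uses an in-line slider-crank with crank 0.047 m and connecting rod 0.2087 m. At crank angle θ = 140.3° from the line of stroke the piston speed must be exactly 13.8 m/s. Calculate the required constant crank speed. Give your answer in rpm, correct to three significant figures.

5320

For an in-line slider-crank, |v_piston| = rω|sinθ|·[1 + r cosθ/√(L² − r² sin²θ)].
With r = 0.047 m, L = 0.2087 m, θ = 140.3°: the bracketed kinematic factor |dx/dθ| = 0.024765 m.
ω = v/|dx/dθ| = 13.8/0.024765 = 557.23 rad/s.
N = 60ω/(2π) = 5321.1 rpm.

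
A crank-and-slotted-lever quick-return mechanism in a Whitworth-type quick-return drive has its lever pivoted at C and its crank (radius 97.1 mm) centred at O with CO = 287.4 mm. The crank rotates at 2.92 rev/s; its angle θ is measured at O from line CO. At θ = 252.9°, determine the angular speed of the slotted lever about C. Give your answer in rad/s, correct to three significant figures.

0.297

ω = 18.35 rad/s (from 2.92 rev/s).
Crank pin A relative to C: A = (d + r cosθ, r sinθ); lever angle φ = atan2(r sinθ, d + r cosθ).
Differentiating tanφ: φ̇ = rω(d cosθ + r)/(d² + r² + 2dr cosθ).
d² + r² + 2dr cosθ = |CA|² = 0.0756159 m²;  d cosθ + r = +0.012593 m.
|ω_lever| = |0.0971·18.35·+0.012593| / 0.0756159 = 0.29668 rad/s.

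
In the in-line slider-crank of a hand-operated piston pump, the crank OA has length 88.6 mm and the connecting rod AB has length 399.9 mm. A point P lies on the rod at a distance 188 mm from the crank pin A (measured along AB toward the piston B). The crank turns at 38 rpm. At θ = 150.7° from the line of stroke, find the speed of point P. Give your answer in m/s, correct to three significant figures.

0.226

ω = 3.979 rad/s.  Crank-pin speed |V_A| = rω = 0.35257 m/s, perpendicular to OA.
Rod angle: sinφ = −(r/L) sinθ ⇒ φ = -6.225°; ω_rod = −rω cosθ/√(L²−r²sin²θ) = +0.77342 rad/s.
V_P = V_A + ω_rod × AP, with AP = 0.188 m along the rod.
Components: V_Px = −rω sinθ − a·ω_rod·sinφ = -0.15678 m/s;  V_Py = rω cosθ + a·ω_rod·cosφ = -0.16292 m/s.
|V_P| = √(V_Px² + V_Py²) = 0.2261 m/s.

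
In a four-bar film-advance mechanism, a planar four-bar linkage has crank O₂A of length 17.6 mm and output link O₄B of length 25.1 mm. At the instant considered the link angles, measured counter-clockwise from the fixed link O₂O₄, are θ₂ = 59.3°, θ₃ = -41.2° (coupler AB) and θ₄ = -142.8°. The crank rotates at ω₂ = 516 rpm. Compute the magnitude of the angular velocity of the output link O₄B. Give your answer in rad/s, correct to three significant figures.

ω₂ = 54.04 rad/s (from 516 rpm).
Differentiating the loop-closure r₂e^{iθ₂}+r₃e^{iθ₃}=r₁+r₄e^{iθ₄} gives r₂ω₂e^{iθ₂}+r₃ω₃e^{iθ₃}=r₄ω₄e^{iθ₄}.
Eliminating the other unknown: ω₄ = r₂ω₂ sin(θ₂−θ₃) / [r₄ sin(θ₄−θ₃)].
Numerator sine = +0.98325; denominator sine = -0.97958.
Result = 0.0176·54.04·(+0.98325) / (0.0251·(-0.97958)) = -38.032 rad/s; magnitude 38.032 rad/s.

38.0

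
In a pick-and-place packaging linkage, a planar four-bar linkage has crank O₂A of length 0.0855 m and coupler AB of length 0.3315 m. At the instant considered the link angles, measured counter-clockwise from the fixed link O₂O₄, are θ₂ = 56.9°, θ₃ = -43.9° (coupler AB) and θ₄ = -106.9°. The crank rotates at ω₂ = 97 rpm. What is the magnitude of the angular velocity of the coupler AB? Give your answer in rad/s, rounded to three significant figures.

ω₂ = 10.16 rad/s (from 97 rpm).
Differentiating the loop-closure r₂e^{iθ₂}+r₃e^{iθ₃}=r₁+r₄e^{iθ₄} gives r₂ω₂e^{iθ₂}+r₃ω₃e^{iθ₃}=r₄ω₄e^{iθ₄}.
Eliminating the other unknown: ω₃ = r₂ω₂ sin(θ₄−θ₂) / [r₃ sin(θ₃−θ₄)].
Numerator sine = -0.27899; denominator sine = +0.89101.
Result = 0.0855·10.16·(-0.27899) / (0.3315·(+0.89101)) = -0.82034 rad/s; magnitude 0.82034 rad/s.

0.820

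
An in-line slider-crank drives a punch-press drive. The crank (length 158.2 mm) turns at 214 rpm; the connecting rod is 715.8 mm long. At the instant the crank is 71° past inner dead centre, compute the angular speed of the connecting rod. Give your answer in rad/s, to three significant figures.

ω = 22.41 rad/s (converted from 214 rpm).
The rod makes angle φ with the slider axis where L sinφ = r sinθ; differentiating, L cosφ·φ̇ = r ω cosθ.
L cosφ = √(L² − r² sin²θ) = 0.7 m.
|ω_rod| = r ω |cosθ| / √(L² − r² sin²θ) = 0.1582·22.41·0.32557/0.7 = 1.6489 rad/s.

1.65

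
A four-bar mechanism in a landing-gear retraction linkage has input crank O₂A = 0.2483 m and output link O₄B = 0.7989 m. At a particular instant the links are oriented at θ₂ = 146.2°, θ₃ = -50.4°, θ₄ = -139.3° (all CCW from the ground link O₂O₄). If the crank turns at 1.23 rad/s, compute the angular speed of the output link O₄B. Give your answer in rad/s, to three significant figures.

ω₂ = 1.23 rad/s
Differentiating the loop-closure r₂e^{iθ₂}+r₃e^{iθ₃}=r₁+r₄e^{iθ₄} gives r₂ω₂e^{iθ₂}+r₃ω₃e^{iθ₃}=r₄ω₄e^{iθ₄}.
Eliminating the other unknown: ω₄ = r₂ω₂ sin(θ₂−θ₃) / [r₄ sin(θ₄−θ₃)].
Numerator sine = -0.28569; denominator sine = -0.99982.
Result = 0.2483·1.23·(-0.28569) / (0.7989·(-0.99982)) = +0.10924 rad/s; magnitude 0.10924 rad/s.

0.109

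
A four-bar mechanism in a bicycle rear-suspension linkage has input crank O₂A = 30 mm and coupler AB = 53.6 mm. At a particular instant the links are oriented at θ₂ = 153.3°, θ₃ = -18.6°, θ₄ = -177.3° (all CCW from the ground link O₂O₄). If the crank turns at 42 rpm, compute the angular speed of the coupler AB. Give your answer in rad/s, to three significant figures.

3.33

ω₂ = 4.398 rad/s (from 42 rpm).
Differentiating the loop-closure r₂e^{iθ₂}+r₃e^{iθ₃}=r₁+r₄e^{iθ₄} gives r₂ω₂e^{iθ₂}+r₃ω₃e^{iθ₃}=r₄ω₄e^{iθ₄}.
Eliminating the other unknown: ω₃ = r₂ω₂ sin(θ₄−θ₂) / [r₃ sin(θ₃−θ₄)].
Numerator sine = +0.49090; denominator sine = +0.36325.
Result = 0.03·4.398·(+0.49090) / (0.0536·(+0.36325)) = +3.3268 rad/s; magnitude 3.3268 rad/s.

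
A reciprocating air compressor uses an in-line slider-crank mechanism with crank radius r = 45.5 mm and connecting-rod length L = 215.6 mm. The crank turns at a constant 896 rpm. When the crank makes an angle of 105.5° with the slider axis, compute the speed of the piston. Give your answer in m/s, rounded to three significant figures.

ω = 2π·896/60 = 93.83 rad/s
For an in-line slider-crank, x = r cosθ + √(L² − r² sin²θ), so v = −rω sinθ·[1 + r cosθ/√(L² − r² sin²θ)].
With r = 0.0455 m, L = 0.2156 m, θ = 105.5°: √(L² − r² sin²θ) = 0.21109 m.
v = −0.0455·93.83·0.96363·[1 + 0.0455·-0.26724/0.21109] = -3.877 m/s.
|v| = 3.877 m/s.

3.88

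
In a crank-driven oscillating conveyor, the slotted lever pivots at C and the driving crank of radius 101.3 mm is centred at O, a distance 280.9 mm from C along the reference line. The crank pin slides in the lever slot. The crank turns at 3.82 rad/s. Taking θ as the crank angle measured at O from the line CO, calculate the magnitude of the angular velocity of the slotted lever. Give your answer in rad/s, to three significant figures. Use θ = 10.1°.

1.01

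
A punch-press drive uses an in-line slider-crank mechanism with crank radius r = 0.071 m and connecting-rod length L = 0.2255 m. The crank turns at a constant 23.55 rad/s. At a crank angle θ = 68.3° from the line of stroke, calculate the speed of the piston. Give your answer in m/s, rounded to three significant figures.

ω = 23.55 rad/s
For an in-line slider-crank, x = r cosθ + √(L² − r² sin²θ), so v = −rω sinθ·[1 + r cosθ/√(L² − r² sin²θ)].
With r = 0.071 m, L = 0.2255 m, θ = 68.3°: √(L² − r² sin²θ) = 0.21563 m.
v = −0.071·23.55·0.92913·[1 + 0.071·0.36975/0.21563] = -1.7427 m/s.
|v| = 1.7427 m/s.

1.74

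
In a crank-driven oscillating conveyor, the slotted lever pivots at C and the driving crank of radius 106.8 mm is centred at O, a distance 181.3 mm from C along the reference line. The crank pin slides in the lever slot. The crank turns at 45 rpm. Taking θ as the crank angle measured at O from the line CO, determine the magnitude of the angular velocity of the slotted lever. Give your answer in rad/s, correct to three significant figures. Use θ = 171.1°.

6.05

ω = 4.712 rad/s (from 45 rpm).
Crank pin A relative to C: A = (d + r cosθ, r sinθ); lever angle φ = atan2(r sinθ, d + r cosθ).
Differentiating tanφ: φ̇ = rω(d cosθ + r)/(d² + r² + 2dr cosθ).
d² + r² + 2dr cosθ = |CA|² = 0.00601651 m²;  d cosθ + r = -0.072317 m.
|ω_lever| = |0.1068·4.712·-0.072317| / 0.00601651 = 6.0494 rad/s.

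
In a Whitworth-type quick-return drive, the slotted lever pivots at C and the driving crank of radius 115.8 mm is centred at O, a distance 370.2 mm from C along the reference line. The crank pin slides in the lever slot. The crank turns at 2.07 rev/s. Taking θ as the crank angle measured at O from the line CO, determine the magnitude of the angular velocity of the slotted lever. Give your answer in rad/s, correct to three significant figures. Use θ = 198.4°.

5.13

ω = 13.01 rad/s (from 2.07 rev/s).
Crank pin A relative to C: A = (d + r cosθ, r sinθ); lever angle φ = atan2(r sinθ, d + r cosθ).
Differentiating tanφ: φ̇ = rω(d cosθ + r)/(d² + r² + 2dr cosθ).
d² + r² + 2dr cosθ = |CA|² = 0.0691026 m²;  d cosθ + r = -0.23547 m.
|ω_lever| = |0.1158·13.01·-0.23547| / 0.0691026 = 5.1322 rad/s.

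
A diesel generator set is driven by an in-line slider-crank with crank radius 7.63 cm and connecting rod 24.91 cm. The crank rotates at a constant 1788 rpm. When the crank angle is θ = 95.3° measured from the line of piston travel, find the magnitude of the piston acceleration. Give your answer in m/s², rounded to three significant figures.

ω = 2π·1788/60 = 187.2 rad/s
x(θ) = r cosθ + √(L² − r² sin²θ); with ω constant, a = ω²·d²x/dθ².
d²x/dθ² = −r cosθ − r²(cos2θ)/√u − r⁴ sin²2θ/(4u^{3/2}),  u = L² − r² sin²θ = 0.0562788 m².
Substituting r = 0.0763 m, L = 0.2491 m, θ = 95.3°: d²x/dθ² = +0.031148 m.
a = ω²·d²x/dθ² = (187.2)²·(+0.031148) = +1092 m/s²;  |a| = 1092 m/s².

1090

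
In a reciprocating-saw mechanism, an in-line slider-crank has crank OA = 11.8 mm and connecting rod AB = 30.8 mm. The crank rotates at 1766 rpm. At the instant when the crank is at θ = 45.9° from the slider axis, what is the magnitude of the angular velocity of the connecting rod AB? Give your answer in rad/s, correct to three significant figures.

51.3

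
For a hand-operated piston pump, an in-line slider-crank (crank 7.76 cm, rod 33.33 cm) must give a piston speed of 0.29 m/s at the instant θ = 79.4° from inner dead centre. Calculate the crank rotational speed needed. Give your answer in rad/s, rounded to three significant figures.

For an in-line slider-crank, |v_piston| = rω|sinθ|·[1 + r cosθ/√(L² − r² sin²θ)].
With r = 0.0776 m, L = 0.3333 m, θ = 79.4°: the bracketed kinematic factor |dx/dθ| = 0.079632 m.
ω = v/|dx/dθ| = 0.29/0.079632 = 3.6418 rad/s.

3.64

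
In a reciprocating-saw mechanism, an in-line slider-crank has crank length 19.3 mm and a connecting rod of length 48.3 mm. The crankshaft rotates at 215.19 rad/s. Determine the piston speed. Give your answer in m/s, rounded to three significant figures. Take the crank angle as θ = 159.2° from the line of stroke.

ω = 215.2 rad/s
For an in-line slider-crank, x = r cosθ + √(L² − r² sin²θ), so v = −rω sinθ·[1 + r cosθ/√(L² − r² sin²θ)].
With r = 0.0193 m, L = 0.0483 m, θ = 159.2°: √(L² − r² sin²θ) = 0.047811 m.
v = −0.0193·215.2·0.35511·[1 + 0.0193·-0.93483/0.047811] = -0.91828 m/s.
|v| = 0.91828 m/s.

0.918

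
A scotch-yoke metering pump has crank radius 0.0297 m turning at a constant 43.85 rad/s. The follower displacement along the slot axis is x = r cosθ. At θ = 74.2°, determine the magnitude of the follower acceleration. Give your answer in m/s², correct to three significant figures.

15.5

ω = 43.85 rad/s
x = r cosθ ⇒ ẍ = −rω² cosθ (ω constant).
|a| = rω²|cosθ| = 0.0297·(43.85)²·|cos 74.2°| = 15.549 m/s².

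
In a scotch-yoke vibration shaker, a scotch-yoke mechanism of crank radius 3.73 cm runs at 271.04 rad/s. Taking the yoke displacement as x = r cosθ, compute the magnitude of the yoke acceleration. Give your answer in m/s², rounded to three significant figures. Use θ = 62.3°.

ω = 271 rad/s
x = r cosθ ⇒ ẍ = −rω² cosθ (ω constant).
|a| = rω²|cosθ| = 0.0373·(271)²·|cos 62.3°| = 1273.7 m/s².

1270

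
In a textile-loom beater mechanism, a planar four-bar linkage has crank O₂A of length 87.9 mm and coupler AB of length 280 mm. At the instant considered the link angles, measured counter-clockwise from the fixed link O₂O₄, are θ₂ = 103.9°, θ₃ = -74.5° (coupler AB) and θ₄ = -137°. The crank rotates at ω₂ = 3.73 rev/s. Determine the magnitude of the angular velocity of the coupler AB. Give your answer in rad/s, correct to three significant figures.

ω₂ = 23.44 rad/s (from 3.73 rev/s).
Differentiating the loop-closure r₂e^{iθ₂}+r₃e^{iθ₃}=r₁+r₄e^{iθ₄} gives r₂ω₂e^{iθ₂}+r₃ω₃e^{iθ₃}=r₄ω₄e^{iθ₄}.
Eliminating the other unknown: ω₃ = r₂ω₂ sin(θ₄−θ₂) / [r₃ sin(θ₃−θ₄)].
Numerator sine = +0.87377; denominator sine = +0.88701.
Result = 0.0879·23.44·(+0.87377) / (0.28·(+0.88701)) = +7.2475 rad/s; magnitude 7.2475 rad/s.

7.25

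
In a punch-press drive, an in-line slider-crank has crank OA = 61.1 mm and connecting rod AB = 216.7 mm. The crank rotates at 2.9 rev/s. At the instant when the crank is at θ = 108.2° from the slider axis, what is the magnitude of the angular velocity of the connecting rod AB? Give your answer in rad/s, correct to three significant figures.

1.67

ω = 18.22 rad/s (converted from 2.9 rev/s).
The rod makes angle φ with the slider axis where L sinφ = r sinθ; differentiating, L cosφ·φ̇ = r ω cosθ.
L cosφ = √(L² − r² sin²θ) = 0.20878 m.
|ω_rod| = r ω |cosθ| / √(L² − r² sin²θ) = 0.0611·18.22·0.31233/0.20878 = 1.6655 rad/s.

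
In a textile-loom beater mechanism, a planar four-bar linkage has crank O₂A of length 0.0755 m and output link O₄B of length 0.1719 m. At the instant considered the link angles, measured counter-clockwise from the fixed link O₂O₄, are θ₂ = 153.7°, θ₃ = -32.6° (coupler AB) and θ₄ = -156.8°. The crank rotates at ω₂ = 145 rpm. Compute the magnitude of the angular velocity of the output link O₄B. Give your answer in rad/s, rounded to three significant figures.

0.885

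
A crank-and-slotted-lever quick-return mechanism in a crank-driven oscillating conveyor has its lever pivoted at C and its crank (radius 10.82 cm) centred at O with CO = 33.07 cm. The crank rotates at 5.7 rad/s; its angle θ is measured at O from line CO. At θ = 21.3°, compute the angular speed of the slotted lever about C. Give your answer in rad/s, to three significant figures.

1.37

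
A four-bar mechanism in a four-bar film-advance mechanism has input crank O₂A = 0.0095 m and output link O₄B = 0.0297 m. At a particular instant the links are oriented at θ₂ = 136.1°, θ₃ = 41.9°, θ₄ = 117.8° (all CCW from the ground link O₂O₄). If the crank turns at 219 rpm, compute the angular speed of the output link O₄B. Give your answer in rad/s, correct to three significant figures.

ω₂ = 22.93 rad/s (from 219 rpm).
Differentiating the loop-closure r₂e^{iθ₂}+r₃e^{iθ₃}=r₁+r₄e^{iθ₄} gives r₂ω₂e^{iθ₂}+r₃ω₃e^{iθ₃}=r₄ω₄e^{iθ₄}.
Eliminating the other unknown: ω₄ = r₂ω₂ sin(θ₂−θ₃) / [r₄ sin(θ₄−θ₃)].
Numerator sine = +0.99731; denominator sine = +0.96987.
Result = 0.0095·22.93·(+0.99731) / (0.0297·(+0.96987)) = +7.5432 rad/s; magnitude 7.5432 rad/s.

7.54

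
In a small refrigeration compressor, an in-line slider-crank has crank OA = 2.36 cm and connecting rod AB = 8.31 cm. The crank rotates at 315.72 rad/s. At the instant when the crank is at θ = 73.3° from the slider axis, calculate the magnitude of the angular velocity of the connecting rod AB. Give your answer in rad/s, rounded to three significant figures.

26.8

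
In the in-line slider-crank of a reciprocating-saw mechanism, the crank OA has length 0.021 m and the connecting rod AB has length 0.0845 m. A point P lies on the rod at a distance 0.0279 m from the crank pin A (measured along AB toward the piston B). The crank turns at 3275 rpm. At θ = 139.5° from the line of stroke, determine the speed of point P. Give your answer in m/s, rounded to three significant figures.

ω = 343 rad/s.  Crank-pin speed |V_A| = rω = 7.2021 m/s, perpendicular to OA.
Rod angle: sinφ = −(r/L) sinθ ⇒ φ = -9.288°; ω_rod = −rω cosθ/√(L²−r²sin²θ) = +65.672 rad/s.
V_P = V_A + ω_rod × AP, with AP = 0.0279 m along the rod.
Components: V_Px = −rω sinθ − a·ω_rod·sinφ = -4.3817 m/s;  V_Py = rω cosθ + a·ω_rod·cosφ = -3.6683 m/s.
|V_P| = √(V_Px² + V_Py²) = 5.7145 m/s.

5.71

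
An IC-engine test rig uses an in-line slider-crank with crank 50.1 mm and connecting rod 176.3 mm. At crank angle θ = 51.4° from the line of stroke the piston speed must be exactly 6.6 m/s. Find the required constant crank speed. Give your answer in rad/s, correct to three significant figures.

143

For an in-line slider-crank, |v_piston| = rω|sinθ|·[1 + r cosθ/√(L² − r² sin²θ)].
With r = 0.0501 m, L = 0.1763 m, θ = 51.4°: the bracketed kinematic factor |dx/dθ| = 0.046274 m.
ω = v/|dx/dθ| = 6.6/0.046274 = 142.63 rad/s.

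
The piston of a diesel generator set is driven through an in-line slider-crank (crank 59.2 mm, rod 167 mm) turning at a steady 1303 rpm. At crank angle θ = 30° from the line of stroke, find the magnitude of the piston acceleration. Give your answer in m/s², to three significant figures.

1160

ω = 2π·1303/60 = 136.4 rad/s
x(θ) = r cosθ + √(L² − r² sin²θ); with ω constant, a = ω²·d²x/dθ².
d²x/dθ² = −r cosθ − r²(cos2θ)/√u − r⁴ sin²2θ/(4u^{3/2}),  u = L² − r² sin²θ = 0.0270128 m².
Substituting r = 0.0592 m, L = 0.167 m, θ = 30°: d²x/dθ² = -0.062449 m.
a = ω²·d²x/dθ² = (136.4)²·(-0.062449) = -1162.7 m/s²;  |a| = 1162.7 m/s².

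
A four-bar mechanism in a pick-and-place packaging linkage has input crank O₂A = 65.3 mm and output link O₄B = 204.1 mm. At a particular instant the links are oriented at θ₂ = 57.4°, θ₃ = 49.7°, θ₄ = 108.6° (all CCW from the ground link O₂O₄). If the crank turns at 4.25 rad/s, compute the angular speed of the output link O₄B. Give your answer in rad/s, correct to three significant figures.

ω₂ = 4.25 rad/s
Differentiating the loop-closure r₂e^{iθ₂}+r₃e^{iθ₃}=r₁+r₄e^{iθ₄} gives r₂ω₂e^{iθ₂}+r₃ω₃e^{iθ₃}=r₄ω₄e^{iθ₄}.
Eliminating the other unknown: ω₄ = r₂ω₂ sin(θ₂−θ₃) / [r₄ sin(θ₄−θ₃)].
Numerator sine = +0.13399; denominator sine = +0.85627.
Result = 0.0653·4.25·(+0.13399) / (0.2041·(+0.85627)) = +0.21277 rad/s; magnitude 0.21277 rad/s.

0.213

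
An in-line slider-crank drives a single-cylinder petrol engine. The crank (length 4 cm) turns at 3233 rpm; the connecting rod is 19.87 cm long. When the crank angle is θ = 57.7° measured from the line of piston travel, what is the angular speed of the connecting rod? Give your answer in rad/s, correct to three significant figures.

37.0

ω = 338.6 rad/s (converted from 3233 rpm).
The rod makes angle φ with the slider axis where L sinφ = r sinθ; differentiating, L cosφ·φ̇ = r ω cosθ.
L cosφ = √(L² − r² sin²θ) = 0.1958 m.
|ω_rod| = r ω |cosθ| / √(L² − r² sin²θ) = 0.04·338.6·0.53435/0.1958 = 36.958 rad/s.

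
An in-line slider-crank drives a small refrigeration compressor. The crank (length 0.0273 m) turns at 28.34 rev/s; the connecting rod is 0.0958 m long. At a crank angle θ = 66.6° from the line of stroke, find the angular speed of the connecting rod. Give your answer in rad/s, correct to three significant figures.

ω = 178.1 rad/s (converted from 28.34 rev/s).
The rod makes angle φ with the slider axis where L sinφ = r sinθ; differentiating, L cosφ·φ̇ = r ω cosθ.
L cosφ = √(L² − r² sin²θ) = 0.092466 m.
|ω_rod| = r ω |cosθ| / √(L² − r² sin²θ) = 0.0273·178.1·0.39715/0.092466 = 20.879 rad/s.

20.9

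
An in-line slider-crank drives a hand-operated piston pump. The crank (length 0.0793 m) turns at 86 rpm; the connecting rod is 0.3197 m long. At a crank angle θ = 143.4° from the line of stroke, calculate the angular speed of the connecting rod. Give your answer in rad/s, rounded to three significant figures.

ω = 9.006 rad/s (converted from 86 rpm).
The rod makes angle φ with the slider axis where L sinφ = r sinθ; differentiating, L cosφ·φ̇ = r ω cosθ.
L cosφ = √(L² − r² sin²θ) = 0.31618 m.
|ω_rod| = r ω |cosθ| / √(L² − r² sin²θ) = 0.0793·9.006·0.80282/0.31618 = 1.8133 rad/s.

1.81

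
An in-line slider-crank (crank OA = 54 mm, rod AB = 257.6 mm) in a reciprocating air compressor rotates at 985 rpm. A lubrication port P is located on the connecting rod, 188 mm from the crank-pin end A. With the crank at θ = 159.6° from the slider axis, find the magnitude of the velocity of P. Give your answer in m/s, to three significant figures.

ω = 103.1 rad/s.  Crank-pin speed |V_A| = rω = 5.57 m/s, perpendicular to OA.
Rod angle: sinφ = −(r/L) sinθ ⇒ φ = -4.190°; ω_rod = −rω cosθ/√(L²−r²sin²θ) = +20.321 rad/s.
V_P = V_A + ω_rod × AP, with AP = 0.188 m along the rod.
Components: V_Px = −rω sinθ − a·ω_rod·sinφ = -1.6624 m/s;  V_Py = rω cosθ + a·ω_rod·cosφ = -1.4106 m/s.
|V_P| = √(V_Px² + V_Py²) = 2.1802 m/s.

2.18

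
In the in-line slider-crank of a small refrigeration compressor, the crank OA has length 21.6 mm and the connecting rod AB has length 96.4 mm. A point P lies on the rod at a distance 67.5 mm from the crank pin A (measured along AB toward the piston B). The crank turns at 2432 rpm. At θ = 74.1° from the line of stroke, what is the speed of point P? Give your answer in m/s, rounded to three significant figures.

5.54

ω = 254.7 rad/s.  Crank-pin speed |V_A| = rω = 5.5011 m/s, perpendicular to OA.
Rod angle: sinφ = −(r/L) sinθ ⇒ φ = -12.445°; ω_rod = −rω cosθ/√(L²−r²sin²θ) = -16.01 rad/s.
V_P = V_A + ω_rod × AP, with AP = 0.0675 m along the rod.
Components: V_Px = −rω sinθ − a·ω_rod·sinφ = -5.5235 m/s;  V_Py = rω cosθ + a·ω_rod·cosφ = +0.45181 m/s.
|V_P| = √(V_Px² + V_Py²) = 5.5419 m/s.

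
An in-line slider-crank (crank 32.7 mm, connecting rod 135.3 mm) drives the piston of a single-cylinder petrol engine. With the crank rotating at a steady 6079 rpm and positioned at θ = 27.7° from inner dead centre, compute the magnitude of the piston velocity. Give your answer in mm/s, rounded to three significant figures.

ω = 2π·6079/60 = 636.6 rad/s
For an in-line slider-crank, x = r cosθ + √(L² − r² sin²θ), so v = −rω sinθ·[1 + r cosθ/√(L² − r² sin²θ)].
With r = 0.0327 m, L = 0.1353 m, θ = 27.7°: √(L² − r² sin²θ) = 0.13444 m.
v = −0.0327·636.6·0.46484·[1 + 0.0327·0.88539/0.13444] = -11.76 m/s.
|v| = 11.76 m/s = 11760 mm/s.

11800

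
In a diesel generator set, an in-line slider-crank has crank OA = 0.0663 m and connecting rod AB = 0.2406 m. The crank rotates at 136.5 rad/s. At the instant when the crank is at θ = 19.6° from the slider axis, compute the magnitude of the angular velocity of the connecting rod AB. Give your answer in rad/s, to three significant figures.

ω = 136.5 rad/s
The rod makes angle φ with the slider axis where L sinφ = r sinθ; differentiating, L cosφ·φ̇ = r ω cosθ.
L cosφ = √(L² − r² sin²θ) = 0.23957 m.
|ω_rod| = r ω |cosθ| / √(L² − r² sin²θ) = 0.0663·136.5·0.94206/0.23957 = 35.587 rad/s.

35.6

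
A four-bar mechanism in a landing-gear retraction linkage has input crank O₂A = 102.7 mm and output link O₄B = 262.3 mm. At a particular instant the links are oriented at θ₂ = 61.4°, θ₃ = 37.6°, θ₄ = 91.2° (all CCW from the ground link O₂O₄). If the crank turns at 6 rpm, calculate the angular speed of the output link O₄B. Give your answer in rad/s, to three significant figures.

ω₂ = 0.6283 rad/s (from 6 rpm).
Differentiating the loop-closure r₂e^{iθ₂}+r₃e^{iθ₃}=r₁+r₄e^{iθ₄} gives r₂ω₂e^{iθ₂}+r₃ω₃e^{iθ₃}=r₄ω₄e^{iθ₄}.
Eliminating the other unknown: ω₄ = r₂ω₂ sin(θ₂−θ₃) / [r₄ sin(θ₄−θ₃)].
Numerator sine = +0.40355; denominator sine = +0.80489.
Result = 0.1027·0.6283·(+0.40355) / (0.2623·(+0.80489)) = +0.12334 rad/s; magnitude 0.12334 rad/s.

0.123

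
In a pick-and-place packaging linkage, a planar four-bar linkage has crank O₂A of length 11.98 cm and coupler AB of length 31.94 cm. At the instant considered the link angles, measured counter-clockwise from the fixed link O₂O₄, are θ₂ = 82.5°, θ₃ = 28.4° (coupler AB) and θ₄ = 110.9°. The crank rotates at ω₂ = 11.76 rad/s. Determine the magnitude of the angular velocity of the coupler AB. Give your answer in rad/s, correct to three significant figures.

2.12

ω₂ = 11.76 rad/s
Differentiating the loop-closure r₂e^{iθ₂}+r₃e^{iθ₃}=r₁+r₄e^{iθ₄} gives r₂ω₂e^{iθ₂}+r₃ω₃e^{iθ₃}=r₄ω₄e^{iθ₄}.
Eliminating the other unknown: ω₃ = r₂ω₂ sin(θ₄−θ₂) / [r₃ sin(θ₃−θ₄)].
Numerator sine = +0.47562; denominator sine = -0.99144.
Result = 0.1198·11.76·(+0.47562) / (0.3194·(-0.99144)) = -2.116 rad/s; magnitude 2.116 rad/s.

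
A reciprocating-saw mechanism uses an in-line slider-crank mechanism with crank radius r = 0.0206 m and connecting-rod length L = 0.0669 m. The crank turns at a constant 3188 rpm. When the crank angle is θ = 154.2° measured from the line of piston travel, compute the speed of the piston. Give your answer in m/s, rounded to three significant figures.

ω = 2π·3188/60 = 333.8 rad/s
For an in-line slider-crank, x = r cosθ + √(L² − r² sin²θ), so v = −rω sinθ·[1 + r cosθ/√(L² − r² sin²θ)].
With r = 0.0206 m, L = 0.0669 m, θ = 154.2°: √(L² − r² sin²θ) = 0.066296 m.
v = −0.0206·333.8·0.43523·[1 + 0.0206·-0.90032/0.066296] = -2.1558 m/s.
|v| = 2.1558 m/s.

2.16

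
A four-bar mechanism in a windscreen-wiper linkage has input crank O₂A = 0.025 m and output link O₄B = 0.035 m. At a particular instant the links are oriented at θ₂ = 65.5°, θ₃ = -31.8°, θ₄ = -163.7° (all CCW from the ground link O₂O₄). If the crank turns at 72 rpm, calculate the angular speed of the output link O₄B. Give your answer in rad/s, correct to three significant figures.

ω₂ = 7.54 rad/s (from 72 rpm).
Differentiating the loop-closure r₂e^{iθ₂}+r₃e^{iθ₃}=r₁+r₄e^{iθ₄} gives r₂ω₂e^{iθ₂}+r₃ω₃e^{iθ₃}=r₄ω₄e^{iθ₄}.
Eliminating the other unknown: ω₄ = r₂ω₂ sin(θ₂−θ₃) / [r₄ sin(θ₄−θ₃)].
Numerator sine = +0.99189; denominator sine = -0.74431.
Result = 0.025·7.54·(+0.99189) / (0.035·(-0.74431)) = -7.177 rad/s; magnitude 7.177 rad/s.

7.18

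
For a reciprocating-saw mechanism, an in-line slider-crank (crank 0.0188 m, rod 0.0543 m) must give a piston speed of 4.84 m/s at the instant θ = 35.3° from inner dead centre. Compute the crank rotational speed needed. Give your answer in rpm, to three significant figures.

3300

For an in-line slider-crank, |v_piston| = rω|sinθ|·[1 + r cosθ/√(L² − r² sin²θ)].
With r = 0.0188 m, L = 0.0543 m, θ = 35.3°: the bracketed kinematic factor |dx/dθ| = 0.013997 m.
ω = v/|dx/dθ| = 4.84/0.013997 = 345.79 rad/s.
N = 60ω/(2π) = 3302.1 rpm.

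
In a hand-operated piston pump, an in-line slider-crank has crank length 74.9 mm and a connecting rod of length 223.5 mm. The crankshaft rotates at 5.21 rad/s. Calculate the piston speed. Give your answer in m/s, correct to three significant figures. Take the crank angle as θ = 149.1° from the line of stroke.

ω = 5.21 rad/s
For an in-line slider-crank, x = r cosθ + √(L² − r² sin²θ), so v = −rω sinθ·[1 + r cosθ/√(L² − r² sin²θ)].
With r = 0.0749 m, L = 0.2235 m, θ = 149.1°: √(L² − r² sin²θ) = 0.22017 m.
v = −0.0749·5.21·0.51354·[1 + 0.0749·-0.85806/0.22017] = -0.1419 m/s.
|v| = 0.1419 m/s.

0.142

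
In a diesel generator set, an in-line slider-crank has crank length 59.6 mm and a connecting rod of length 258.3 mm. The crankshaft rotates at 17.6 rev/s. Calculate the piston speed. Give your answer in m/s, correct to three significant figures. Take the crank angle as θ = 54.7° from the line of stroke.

ω = 2π·17.6 = 110.6 rad/s
For an in-line slider-crank, x = r cosθ + √(L² − r² sin²θ), so v = −rω sinθ·[1 + r cosθ/√(L² − r² sin²θ)].
With r = 0.0596 m, L = 0.2583 m, θ = 54.7°: √(L² − r² sin²θ) = 0.25368 m.
v = −0.0596·110.6·0.81614·[1 + 0.0596·0.57786/0.25368] = -6.1093 m/s.
|v| = 6.1093 m/s.

6.11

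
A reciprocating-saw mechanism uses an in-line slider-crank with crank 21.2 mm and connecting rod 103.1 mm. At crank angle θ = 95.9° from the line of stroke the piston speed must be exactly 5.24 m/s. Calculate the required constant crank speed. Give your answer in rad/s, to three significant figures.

254

For an in-line slider-crank, |v_piston| = rω|sinθ|·[1 + r cosθ/√(L² − r² sin²θ)].
With r = 0.0212 m, L = 0.1031 m, θ = 95.9°: the bracketed kinematic factor |dx/dθ| = 0.020632 m.
ω = v/|dx/dθ| = 5.24/0.020632 = 253.97 rad/s.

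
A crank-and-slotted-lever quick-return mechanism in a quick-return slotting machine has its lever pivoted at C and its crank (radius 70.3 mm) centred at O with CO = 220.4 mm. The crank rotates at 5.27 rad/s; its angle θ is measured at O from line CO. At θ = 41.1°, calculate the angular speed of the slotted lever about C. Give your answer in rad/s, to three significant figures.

1.14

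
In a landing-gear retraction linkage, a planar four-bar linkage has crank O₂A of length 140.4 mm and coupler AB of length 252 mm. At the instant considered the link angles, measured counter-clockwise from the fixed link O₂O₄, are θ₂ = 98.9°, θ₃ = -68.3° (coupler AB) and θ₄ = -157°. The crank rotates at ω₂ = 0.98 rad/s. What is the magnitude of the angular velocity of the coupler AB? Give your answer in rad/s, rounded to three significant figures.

ω₂ = 0.98 rad/s
Differentiating the loop-closure r₂e^{iθ₂}+r₃e^{iθ₃}=r₁+r₄e^{iθ₄} gives r₂ω₂e^{iθ₂}+r₃ω₃e^{iθ₃}=r₄ω₄e^{iθ₄}.
Eliminating the other unknown: ω₃ = r₂ω₂ sin(θ₄−θ₂) / [r₃ sin(θ₃−θ₄)].
Numerator sine = +0.96987; denominator sine = +0.99974.
Result = 0.1404·0.98·(+0.96987) / (0.252·(+0.99974)) = +0.52969 rad/s; magnitude 0.52969 rad/s.

0.530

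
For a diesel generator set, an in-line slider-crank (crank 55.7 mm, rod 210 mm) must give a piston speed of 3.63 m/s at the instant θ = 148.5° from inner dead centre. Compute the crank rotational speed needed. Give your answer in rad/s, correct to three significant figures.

162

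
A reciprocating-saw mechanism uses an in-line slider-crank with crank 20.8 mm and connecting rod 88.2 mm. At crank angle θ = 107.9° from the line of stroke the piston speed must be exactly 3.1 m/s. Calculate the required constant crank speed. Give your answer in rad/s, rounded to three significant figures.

For an in-line slider-crank, |v_piston| = rω|sinθ|·[1 + r cosθ/√(L² − r² sin²θ)].
With r = 0.0208 m, L = 0.0882 m, θ = 107.9°: the bracketed kinematic factor |dx/dθ| = 0.018321 m.
ω = v/|dx/dθ| = 3.1/0.018321 = 169.21 rad/s.

169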